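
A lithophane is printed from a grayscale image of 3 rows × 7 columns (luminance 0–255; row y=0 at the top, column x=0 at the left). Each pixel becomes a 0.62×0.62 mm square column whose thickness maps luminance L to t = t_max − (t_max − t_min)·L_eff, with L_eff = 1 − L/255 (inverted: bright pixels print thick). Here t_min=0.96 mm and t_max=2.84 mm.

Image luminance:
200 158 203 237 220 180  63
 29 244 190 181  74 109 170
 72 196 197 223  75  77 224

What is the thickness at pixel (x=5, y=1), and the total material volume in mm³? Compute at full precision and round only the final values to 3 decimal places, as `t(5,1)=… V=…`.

span = t_max - t_min = 2.84 - 0.96 = 1.880
L(5,1) = 109, L_eff = 1 - 109/255 = 0.572549 (inverted)
t(5,1) = 2.84 - 1.880·0.572549 = 1.764
Σt over all 3·7 pixels = 284654/6375 ≈ 44.6516078
V = pitch²·Σt = 0.62²·284654/6375 = 17.164

t(5,1)=1.764 V=17.164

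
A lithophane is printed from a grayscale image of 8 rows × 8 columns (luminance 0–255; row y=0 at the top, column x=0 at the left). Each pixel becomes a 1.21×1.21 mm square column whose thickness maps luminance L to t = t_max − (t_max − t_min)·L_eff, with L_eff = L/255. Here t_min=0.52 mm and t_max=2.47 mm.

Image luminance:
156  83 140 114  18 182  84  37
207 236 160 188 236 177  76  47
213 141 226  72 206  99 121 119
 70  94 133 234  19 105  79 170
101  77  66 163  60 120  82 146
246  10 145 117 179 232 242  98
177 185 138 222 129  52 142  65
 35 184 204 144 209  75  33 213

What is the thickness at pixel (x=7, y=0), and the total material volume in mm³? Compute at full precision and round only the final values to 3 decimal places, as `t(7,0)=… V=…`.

t(7,0)=2.187 V=135.909

span = t_max - t_min = 2.47 - 0.52 = 1.950
L(7,0) = 37, L_eff = 37/255 = 0.145098
t(7,0) = 2.47 - 1.950·0.145098 = 2.187
Σt over all 8·8 pixels = 157807/1700 ≈ 92.8276471
V = pitch²·Σt = 1.21²·157807/1700 = 135.909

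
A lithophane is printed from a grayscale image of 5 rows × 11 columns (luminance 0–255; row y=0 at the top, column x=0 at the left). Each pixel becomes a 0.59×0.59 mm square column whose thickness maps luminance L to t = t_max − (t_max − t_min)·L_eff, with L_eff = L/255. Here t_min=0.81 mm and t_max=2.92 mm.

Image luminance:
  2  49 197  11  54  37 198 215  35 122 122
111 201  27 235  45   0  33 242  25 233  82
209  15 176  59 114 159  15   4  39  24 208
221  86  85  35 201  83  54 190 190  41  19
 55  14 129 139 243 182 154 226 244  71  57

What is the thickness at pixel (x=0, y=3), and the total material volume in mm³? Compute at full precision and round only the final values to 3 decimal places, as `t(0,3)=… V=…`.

span = t_max - t_min = 2.92 - 0.81 = 2.110
L(0,3) = 221, L_eff = 221/255 = 0.866667
t(0,3) = 2.92 - 2.110·0.866667 = 1.091
Σt over all 5·11 pixels = 2825713/25500 ≈ 110.8122745
V = pitch²·Σt = 0.59²·2825713/25500 = 38.574

t(0,3)=1.091 V=38.574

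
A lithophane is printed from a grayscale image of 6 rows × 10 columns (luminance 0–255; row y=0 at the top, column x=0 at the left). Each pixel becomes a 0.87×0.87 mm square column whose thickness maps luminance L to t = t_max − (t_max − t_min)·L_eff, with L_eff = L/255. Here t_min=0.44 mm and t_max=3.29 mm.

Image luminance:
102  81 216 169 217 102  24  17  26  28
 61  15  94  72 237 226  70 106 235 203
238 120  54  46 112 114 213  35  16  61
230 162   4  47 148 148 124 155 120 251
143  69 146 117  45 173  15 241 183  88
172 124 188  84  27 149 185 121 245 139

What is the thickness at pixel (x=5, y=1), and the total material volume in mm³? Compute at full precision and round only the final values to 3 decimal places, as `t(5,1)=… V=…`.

span = t_max - t_min = 3.29 - 0.44 = 2.850
L(5,1) = 226, L_eff = 226/255 = 0.886275
t(5,1) = 3.29 - 2.850·0.886275 = 0.764
Σt over all 6·10 pixels = 195873/1700 ≈ 115.2194118
V = pitch²·Σt = 0.87²·195873/1700 = 87.210

t(5,1)=0.764 V=87.210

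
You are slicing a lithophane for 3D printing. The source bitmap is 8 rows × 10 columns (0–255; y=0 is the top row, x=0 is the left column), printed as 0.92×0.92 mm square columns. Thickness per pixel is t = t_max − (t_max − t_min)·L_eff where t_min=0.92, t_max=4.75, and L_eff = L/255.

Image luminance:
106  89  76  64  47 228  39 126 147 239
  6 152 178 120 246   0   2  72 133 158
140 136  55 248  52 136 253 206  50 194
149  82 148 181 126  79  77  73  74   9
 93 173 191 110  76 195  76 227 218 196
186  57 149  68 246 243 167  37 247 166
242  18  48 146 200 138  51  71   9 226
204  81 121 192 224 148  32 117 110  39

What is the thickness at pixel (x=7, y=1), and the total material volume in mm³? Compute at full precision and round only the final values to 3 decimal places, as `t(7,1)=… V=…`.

span = t_max - t_min = 4.75 - 0.92 = 3.830
L(7,1) = 72, L_eff = 72/255 = 0.282353
t(7,1) = 4.75 - 3.830·0.282353 = 3.669
Σt over all 8·10 pixels = 169717/750 ≈ 226.2893333
V = pitch²·Σt = 0.92²·169717/750 = 191.531

t(7,1)=3.669 V=191.531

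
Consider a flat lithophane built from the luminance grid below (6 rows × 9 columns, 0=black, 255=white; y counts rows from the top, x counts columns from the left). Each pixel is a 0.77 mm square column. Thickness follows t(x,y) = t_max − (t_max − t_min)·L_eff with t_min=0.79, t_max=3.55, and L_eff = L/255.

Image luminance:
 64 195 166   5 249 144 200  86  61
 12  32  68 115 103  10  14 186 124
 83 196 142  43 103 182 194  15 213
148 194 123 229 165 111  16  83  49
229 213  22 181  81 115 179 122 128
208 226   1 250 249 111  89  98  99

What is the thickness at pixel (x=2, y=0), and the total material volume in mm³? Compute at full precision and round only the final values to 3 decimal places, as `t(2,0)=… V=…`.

span = t_max - t_min = 3.55 - 0.79 = 2.760
L(2,0) = 166, L_eff = 166/255 = 0.650980
t(2,0) = 3.55 - 2.760·0.650980 = 1.753
Σt over all 6·9 pixels = 505421/4250 ≈ 118.9225882
V = pitch²·Σt = 0.77²·505421/4250 = 70.509

t(2,0)=1.753 V=70.509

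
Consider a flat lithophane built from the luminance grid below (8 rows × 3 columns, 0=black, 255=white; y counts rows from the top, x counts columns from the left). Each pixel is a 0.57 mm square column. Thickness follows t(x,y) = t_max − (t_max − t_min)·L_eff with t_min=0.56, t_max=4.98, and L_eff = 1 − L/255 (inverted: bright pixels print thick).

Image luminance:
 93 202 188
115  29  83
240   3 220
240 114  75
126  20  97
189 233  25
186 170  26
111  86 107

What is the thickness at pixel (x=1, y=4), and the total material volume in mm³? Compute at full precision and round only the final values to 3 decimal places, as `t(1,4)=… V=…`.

t(1,4)=0.907 V=21.138

span = t_max - t_min = 4.98 - 0.56 = 4.420
L(1,4) = 20, L_eff = 1 - 20/255 = 0.921569 (inverted)
t(1,4) = 4.98 - 4.420·0.921569 = 0.907
Σt over all 8·3 pixels = 24397/375 ≈ 65.0586667
V = pitch²·Σt = 0.57²·24397/375 = 21.138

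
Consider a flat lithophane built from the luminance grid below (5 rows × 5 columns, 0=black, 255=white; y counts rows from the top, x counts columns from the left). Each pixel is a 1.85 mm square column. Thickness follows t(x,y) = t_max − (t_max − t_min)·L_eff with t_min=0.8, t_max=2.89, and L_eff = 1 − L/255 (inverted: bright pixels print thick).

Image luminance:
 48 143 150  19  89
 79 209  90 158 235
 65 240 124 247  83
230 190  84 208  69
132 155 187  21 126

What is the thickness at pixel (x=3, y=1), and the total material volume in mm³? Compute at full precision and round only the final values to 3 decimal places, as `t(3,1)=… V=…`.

t(3,1)=2.095 V=163.291

span = t_max - t_min = 2.89 - 0.8 = 2.090
L(3,1) = 158, L_eff = 1 - 158/255 = 0.380392 (inverted)
t(3,1) = 2.89 - 2.090·0.380392 = 2.095
Σt over all 5·5 pixels = 405543/8500 ≈ 47.7109412
V = pitch²·Σt = 1.85²·405543/8500 = 163.291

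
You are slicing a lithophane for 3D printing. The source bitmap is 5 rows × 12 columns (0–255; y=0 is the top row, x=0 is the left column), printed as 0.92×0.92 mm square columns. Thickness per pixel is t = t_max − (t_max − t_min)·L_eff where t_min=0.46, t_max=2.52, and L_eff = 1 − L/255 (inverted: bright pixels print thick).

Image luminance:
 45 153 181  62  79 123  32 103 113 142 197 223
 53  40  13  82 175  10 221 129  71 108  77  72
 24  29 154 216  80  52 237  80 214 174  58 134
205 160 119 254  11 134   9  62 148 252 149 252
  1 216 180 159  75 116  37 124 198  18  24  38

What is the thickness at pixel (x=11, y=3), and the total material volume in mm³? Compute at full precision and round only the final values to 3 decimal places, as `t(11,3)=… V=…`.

t(11,3)=2.496 V=70.519

span = t_max - t_min = 2.52 - 0.46 = 2.060
L(11,3) = 252, L_eff = 1 - 252/255 = 0.011765 (inverted)
t(11,3) = 2.52 - 2.060·0.011765 = 2.496
Σt over all 5·12 pixels = 354097/4250 ≈ 83.3169412
V = pitch²·Σt = 0.92²·354097/4250 = 70.519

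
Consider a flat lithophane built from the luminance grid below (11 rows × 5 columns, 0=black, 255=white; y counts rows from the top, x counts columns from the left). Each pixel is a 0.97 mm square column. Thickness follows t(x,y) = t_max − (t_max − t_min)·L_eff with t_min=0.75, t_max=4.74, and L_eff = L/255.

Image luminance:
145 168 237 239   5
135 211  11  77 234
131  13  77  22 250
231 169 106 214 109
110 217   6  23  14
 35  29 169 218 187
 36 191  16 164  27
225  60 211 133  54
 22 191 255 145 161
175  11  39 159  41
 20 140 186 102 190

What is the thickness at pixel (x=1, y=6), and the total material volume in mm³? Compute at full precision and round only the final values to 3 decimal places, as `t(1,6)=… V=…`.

t(1,6)=1.751 V=145.976

span = t_max - t_min = 4.74 - 0.75 = 3.990
L(1,6) = 191, L_eff = 191/255 = 0.749020
t(1,6) = 4.74 - 3.990·0.749020 = 1.751
Σt over all 11·5 pixels = 329683/2125 ≈ 155.1449412
V = pitch²·Σt = 0.97²·329683/2125 = 145.976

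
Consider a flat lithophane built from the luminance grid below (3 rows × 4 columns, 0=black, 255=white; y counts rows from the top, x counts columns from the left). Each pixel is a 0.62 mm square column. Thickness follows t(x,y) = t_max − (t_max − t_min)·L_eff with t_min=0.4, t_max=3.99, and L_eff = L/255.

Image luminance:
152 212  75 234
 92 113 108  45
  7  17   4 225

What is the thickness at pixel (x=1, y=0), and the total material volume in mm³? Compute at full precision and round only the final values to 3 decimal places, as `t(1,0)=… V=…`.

t(1,0)=1.005 V=11.456

span = t_max - t_min = 3.99 - 0.4 = 3.590
L(1,0) = 212, L_eff = 212/255 = 0.831373
t(1,0) = 3.99 - 3.590·0.831373 = 1.005
Σt over all 3·4 pixels = 63332/2125 ≈ 29.8032941
V = pitch²·Σt = 0.62²·63332/2125 = 11.456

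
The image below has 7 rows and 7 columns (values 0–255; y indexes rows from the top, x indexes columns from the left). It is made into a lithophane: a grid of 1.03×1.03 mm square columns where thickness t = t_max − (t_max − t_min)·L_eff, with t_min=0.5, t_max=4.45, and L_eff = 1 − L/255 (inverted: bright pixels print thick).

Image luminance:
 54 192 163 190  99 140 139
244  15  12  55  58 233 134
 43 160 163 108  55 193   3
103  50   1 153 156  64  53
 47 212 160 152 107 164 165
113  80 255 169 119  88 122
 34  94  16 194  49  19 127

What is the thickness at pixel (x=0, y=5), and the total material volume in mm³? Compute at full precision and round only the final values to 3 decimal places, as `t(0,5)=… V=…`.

t(0,5)=2.250 V=116.689

span = t_max - t_min = 4.45 - 0.5 = 3.950
L(0,5) = 113, L_eff = 1 - 113/255 = 0.556863 (inverted)
t(0,5) = 4.45 - 3.950·0.556863 = 2.250
Σt over all 7·7 pixels = 560951/5100 ≈ 109.9903922
V = pitch²·Σt = 1.03²·560951/5100 = 116.689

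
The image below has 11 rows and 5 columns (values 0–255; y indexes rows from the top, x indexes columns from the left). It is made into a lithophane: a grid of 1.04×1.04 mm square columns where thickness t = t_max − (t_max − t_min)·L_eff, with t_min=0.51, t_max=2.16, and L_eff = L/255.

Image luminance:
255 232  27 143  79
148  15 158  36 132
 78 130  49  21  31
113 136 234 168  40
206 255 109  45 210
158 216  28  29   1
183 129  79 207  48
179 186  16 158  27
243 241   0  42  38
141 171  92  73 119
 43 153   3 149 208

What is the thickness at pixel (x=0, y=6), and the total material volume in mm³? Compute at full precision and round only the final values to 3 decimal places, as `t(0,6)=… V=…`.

span = t_max - t_min = 2.16 - 0.51 = 1.650
L(0,6) = 183, L_eff = 183/255 = 0.717647
t(0,6) = 2.16 - 1.650·0.717647 = 0.976
Σt over all 11·5 pixels = 2629/34 ≈ 77.3235294
V = pitch²·Σt = 1.04²·2629/34 = 83.633

t(0,6)=0.976 V=83.633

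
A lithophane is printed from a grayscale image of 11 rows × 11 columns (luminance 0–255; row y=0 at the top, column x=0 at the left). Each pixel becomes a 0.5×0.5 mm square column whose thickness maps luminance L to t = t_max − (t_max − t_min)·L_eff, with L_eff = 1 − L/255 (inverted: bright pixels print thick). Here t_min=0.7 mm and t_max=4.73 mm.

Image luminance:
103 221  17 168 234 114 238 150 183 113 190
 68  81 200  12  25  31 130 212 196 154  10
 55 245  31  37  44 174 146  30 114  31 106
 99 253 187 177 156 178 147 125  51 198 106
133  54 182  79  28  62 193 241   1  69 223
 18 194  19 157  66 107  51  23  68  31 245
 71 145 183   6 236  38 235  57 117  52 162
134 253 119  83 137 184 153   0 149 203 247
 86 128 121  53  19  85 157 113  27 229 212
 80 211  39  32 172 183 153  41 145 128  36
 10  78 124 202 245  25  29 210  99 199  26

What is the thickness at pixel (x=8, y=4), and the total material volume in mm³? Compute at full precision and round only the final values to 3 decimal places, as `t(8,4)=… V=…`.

span = t_max - t_min = 4.73 - 0.7 = 4.030
L(8,4) = 1, L_eff = 1 - 1/255 = 0.996078 (inverted)
t(8,4) = 4.73 - 4.030·0.996078 = 0.716
Σt over all 11·11 pixels = 532079/1700 ≈ 312.9876471
V = pitch²·Σt = 0.5²·532079/1700 = 78.247

t(8,4)=0.716 V=78.247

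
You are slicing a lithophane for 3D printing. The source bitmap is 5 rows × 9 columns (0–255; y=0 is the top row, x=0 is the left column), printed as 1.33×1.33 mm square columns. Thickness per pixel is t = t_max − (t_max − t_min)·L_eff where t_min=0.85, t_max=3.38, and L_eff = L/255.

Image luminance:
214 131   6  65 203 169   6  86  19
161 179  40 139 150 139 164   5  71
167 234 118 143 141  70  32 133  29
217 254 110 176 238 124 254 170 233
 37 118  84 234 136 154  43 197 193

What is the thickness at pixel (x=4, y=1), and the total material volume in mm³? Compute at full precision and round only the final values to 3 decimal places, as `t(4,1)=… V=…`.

t(4,1)=1.892 V=163.994

span = t_max - t_min = 3.38 - 0.85 = 2.530
L(4,1) = 150, L_eff = 150/255 = 0.588235
t(4,1) = 3.38 - 2.530·0.588235 = 1.892
Σt over all 5·9 pixels = 591023/6375 ≈ 92.7094902
V = pitch²·Σt = 1.33²·591023/6375 = 163.994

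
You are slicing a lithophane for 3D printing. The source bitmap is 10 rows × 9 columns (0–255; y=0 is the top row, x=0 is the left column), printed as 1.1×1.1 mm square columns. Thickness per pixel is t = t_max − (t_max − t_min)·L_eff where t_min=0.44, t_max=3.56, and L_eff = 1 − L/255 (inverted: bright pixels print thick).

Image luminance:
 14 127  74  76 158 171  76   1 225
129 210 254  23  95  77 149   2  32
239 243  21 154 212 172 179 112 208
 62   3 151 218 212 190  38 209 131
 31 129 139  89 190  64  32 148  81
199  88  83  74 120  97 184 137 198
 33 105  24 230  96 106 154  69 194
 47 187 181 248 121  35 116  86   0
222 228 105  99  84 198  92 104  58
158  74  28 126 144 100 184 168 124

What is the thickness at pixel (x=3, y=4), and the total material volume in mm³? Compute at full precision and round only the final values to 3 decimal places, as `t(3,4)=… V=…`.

span = t_max - t_min = 3.56 - 0.44 = 3.120
L(3,4) = 89, L_eff = 1 - 89/255 = 0.650980 (inverted)
t(3,4) = 3.56 - 3.120·0.650980 = 1.529
Σt over all 10·9 pixels = 371658/2125 ≈ 174.8978824
V = pitch²·Σt = 1.1²·371658/2125 = 211.626

t(3,4)=1.529 V=211.626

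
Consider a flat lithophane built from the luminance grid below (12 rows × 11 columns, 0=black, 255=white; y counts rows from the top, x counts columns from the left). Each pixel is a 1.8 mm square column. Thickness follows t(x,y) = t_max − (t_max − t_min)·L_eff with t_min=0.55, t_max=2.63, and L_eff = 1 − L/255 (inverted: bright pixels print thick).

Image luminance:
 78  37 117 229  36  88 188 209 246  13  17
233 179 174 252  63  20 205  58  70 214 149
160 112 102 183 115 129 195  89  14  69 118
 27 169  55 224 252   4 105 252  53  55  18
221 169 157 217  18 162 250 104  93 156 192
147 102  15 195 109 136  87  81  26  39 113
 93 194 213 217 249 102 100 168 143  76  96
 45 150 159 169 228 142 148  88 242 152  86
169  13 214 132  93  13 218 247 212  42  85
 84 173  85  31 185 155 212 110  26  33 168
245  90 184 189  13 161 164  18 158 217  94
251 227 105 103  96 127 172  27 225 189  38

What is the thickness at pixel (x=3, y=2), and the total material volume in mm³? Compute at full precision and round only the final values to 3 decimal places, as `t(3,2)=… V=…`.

t(3,2)=2.043 V=690.239

span = t_max - t_min = 2.63 - 0.55 = 2.080
L(3,2) = 183, L_eff = 1 - 183/255 = 0.282353 (inverted)
t(3,2) = 2.63 - 2.080·0.282353 = 2.043
Σt over all 12·11 pixels = 452703/2125 ≈ 213.0367059
V = pitch²·Σt = 1.8²·452703/2125 = 690.239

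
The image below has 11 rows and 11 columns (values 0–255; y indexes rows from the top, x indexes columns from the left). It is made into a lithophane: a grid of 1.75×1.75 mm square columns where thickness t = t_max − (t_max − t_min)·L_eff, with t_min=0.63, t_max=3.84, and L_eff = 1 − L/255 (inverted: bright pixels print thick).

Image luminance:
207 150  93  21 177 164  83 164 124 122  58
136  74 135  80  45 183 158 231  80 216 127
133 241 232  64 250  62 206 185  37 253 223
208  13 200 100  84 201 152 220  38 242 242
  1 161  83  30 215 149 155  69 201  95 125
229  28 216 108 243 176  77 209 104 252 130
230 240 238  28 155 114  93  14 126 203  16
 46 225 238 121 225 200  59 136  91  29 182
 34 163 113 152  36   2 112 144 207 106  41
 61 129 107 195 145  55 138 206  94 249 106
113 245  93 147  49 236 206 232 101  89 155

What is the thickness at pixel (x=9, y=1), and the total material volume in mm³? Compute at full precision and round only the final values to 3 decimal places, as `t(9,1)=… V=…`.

span = t_max - t_min = 3.84 - 0.63 = 3.210
L(9,1) = 216, L_eff = 1 - 216/255 = 0.152941 (inverted)
t(9,1) = 3.84 - 3.210·0.152941 = 3.349
Σt over all 11·11 pixels = 487827/1700 ≈ 286.9570588
V = pitch²·Σt = 1.75²·487827/1700 = 878.806

t(9,1)=3.349 V=878.806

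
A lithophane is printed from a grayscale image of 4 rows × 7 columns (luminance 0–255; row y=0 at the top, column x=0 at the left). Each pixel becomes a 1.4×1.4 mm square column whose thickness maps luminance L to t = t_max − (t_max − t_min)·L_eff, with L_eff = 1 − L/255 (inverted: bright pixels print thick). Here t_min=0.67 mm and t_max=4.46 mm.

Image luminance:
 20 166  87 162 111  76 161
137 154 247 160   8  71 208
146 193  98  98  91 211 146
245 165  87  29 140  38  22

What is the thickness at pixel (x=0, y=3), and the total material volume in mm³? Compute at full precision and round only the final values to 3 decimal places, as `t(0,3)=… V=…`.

span = t_max - t_min = 4.46 - 0.67 = 3.790
L(0,3) = 245, L_eff = 1 - 245/255 = 0.039216 (inverted)
t(0,3) = 4.46 - 3.790·0.039216 = 4.311
Σt over all 4·7 pixels = 598721/8500 ≈ 70.4377647
V = pitch²·Σt = 1.4²·598721/8500 = 138.058

t(0,3)=4.311 V=138.058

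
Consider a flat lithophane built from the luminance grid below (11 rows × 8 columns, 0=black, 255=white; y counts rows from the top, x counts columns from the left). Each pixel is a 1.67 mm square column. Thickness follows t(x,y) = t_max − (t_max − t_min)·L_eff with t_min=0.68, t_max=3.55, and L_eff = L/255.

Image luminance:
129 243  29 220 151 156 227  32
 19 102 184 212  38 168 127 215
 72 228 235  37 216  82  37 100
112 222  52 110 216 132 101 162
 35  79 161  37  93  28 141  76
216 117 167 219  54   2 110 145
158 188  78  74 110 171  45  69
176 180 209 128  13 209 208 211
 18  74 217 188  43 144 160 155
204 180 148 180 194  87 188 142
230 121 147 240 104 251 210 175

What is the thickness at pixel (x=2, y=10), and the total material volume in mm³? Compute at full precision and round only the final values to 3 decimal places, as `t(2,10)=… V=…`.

t(2,10)=1.896 V=492.295

span = t_max - t_min = 3.55 - 0.68 = 2.870
L(2,10) = 147, L_eff = 147/255 = 0.576471
t(2,10) = 3.55 - 2.870·0.576471 = 1.896
Σt over all 11·8 pixels = 4501249/25500 ≈ 176.5195686
V = pitch²·Σt = 1.67²·4501249/25500 = 492.295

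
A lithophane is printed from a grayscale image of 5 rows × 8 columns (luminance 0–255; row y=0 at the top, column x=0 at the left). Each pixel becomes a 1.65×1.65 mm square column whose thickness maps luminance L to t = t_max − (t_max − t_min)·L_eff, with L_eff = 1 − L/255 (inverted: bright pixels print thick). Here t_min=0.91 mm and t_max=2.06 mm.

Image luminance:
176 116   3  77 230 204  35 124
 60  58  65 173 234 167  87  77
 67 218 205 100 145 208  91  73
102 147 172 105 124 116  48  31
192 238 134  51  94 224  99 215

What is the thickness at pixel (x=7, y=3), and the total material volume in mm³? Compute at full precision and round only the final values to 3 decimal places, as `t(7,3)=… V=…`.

t(7,3)=1.050 V=161.532

span = t_max - t_min = 2.06 - 0.91 = 1.150
L(7,3) = 31, L_eff = 1 - 31/255 = 0.878431 (inverted)
t(7,3) = 2.06 - 1.150·0.878431 = 1.050
Σt over all 5·8 pixels = 20173/340 ≈ 59.3323529
V = pitch²·Σt = 1.65²·20173/340 = 161.532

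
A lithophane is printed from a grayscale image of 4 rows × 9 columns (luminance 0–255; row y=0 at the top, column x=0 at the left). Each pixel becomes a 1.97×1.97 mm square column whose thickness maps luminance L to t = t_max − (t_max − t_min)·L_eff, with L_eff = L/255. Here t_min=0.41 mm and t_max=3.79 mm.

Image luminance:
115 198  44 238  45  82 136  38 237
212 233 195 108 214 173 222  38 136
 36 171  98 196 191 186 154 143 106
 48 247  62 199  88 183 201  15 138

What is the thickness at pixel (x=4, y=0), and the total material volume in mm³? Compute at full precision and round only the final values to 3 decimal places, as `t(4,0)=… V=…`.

span = t_max - t_min = 3.79 - 0.41 = 3.380
L(4,0) = 45, L_eff = 45/255 = 0.176471
t(4,0) = 3.79 - 3.380·0.176471 = 3.194
Σt over all 4·9 pixels = 436658/6375 ≈ 68.4953725
V = pitch²·Σt = 1.97²·436658/6375 = 265.824

t(4,0)=3.194 V=265.824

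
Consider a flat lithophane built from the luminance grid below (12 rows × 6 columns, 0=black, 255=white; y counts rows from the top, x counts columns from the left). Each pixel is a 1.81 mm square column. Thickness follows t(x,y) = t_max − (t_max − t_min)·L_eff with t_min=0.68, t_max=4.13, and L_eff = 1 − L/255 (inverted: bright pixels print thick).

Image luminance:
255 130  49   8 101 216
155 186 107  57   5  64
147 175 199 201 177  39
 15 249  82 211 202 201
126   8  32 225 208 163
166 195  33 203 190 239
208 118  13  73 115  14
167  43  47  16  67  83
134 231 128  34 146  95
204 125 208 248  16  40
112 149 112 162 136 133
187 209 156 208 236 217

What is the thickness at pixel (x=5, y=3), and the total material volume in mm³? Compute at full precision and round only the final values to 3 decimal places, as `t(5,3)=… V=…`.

span = t_max - t_min = 4.13 - 0.68 = 3.450
L(5,3) = 201, L_eff = 1 - 201/255 = 0.211765 (inverted)
t(5,3) = 4.13 - 3.450·0.211765 = 3.399
Σt over all 12·6 pixels = 304239/1700 ≈ 178.9641176
V = pitch²·Σt = 1.81²·304239/1700 = 586.304

t(5,3)=3.399 V=586.304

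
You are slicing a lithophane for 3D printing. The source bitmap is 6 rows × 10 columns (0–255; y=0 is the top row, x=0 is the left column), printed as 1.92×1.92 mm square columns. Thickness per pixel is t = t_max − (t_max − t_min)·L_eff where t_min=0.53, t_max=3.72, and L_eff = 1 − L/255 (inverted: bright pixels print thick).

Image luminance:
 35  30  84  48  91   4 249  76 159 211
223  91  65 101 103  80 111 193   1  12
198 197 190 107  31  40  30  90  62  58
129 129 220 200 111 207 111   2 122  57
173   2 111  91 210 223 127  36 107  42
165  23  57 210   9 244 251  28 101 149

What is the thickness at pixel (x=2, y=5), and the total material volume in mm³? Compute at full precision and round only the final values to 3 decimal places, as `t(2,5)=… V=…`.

span = t_max - t_min = 3.72 - 0.53 = 3.190
L(2,5) = 57, L_eff = 1 - 57/255 = 0.776471 (inverted)
t(2,5) = 3.72 - 3.190·0.776471 = 1.243
Σt over all 6·10 pixels = 2921723/25500 ≈ 114.5773725
V = pitch²·Σt = 1.92²·2921723/25500 = 422.378

t(2,5)=1.243 V=422.378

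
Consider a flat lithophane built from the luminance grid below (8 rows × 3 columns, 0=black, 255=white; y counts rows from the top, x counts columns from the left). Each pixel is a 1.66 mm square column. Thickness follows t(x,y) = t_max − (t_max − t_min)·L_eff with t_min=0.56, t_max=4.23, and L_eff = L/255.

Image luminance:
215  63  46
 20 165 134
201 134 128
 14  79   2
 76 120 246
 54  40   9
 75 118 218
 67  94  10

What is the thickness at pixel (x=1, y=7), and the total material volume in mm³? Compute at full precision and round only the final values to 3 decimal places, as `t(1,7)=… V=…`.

span = t_max - t_min = 4.23 - 0.56 = 3.670
L(1,7) = 94, L_eff = 94/255 = 0.368627
t(1,7) = 4.23 - 3.670·0.368627 = 2.877
Σt over all 8·3 pixels = 144532/2125 ≈ 68.0150588
V = pitch²·Σt = 1.66²·144532/2125 = 187.422

t(1,7)=2.877 V=187.422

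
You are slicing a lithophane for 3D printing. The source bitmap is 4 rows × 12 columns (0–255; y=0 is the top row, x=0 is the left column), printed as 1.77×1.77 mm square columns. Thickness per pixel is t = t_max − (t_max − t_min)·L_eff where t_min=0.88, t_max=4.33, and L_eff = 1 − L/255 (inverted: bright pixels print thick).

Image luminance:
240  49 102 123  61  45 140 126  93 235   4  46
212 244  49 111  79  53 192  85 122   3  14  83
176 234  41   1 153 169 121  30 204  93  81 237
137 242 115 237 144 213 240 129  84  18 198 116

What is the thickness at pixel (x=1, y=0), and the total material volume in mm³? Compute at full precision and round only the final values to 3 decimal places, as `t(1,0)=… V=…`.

t(1,0)=1.543 V=383.430

span = t_max - t_min = 4.33 - 0.88 = 3.450
L(1,0) = 49, L_eff = 1 - 49/255 = 0.807843 (inverted)
t(1,0) = 4.33 - 3.450·0.807843 = 1.543
Σt over all 4·12 pixels = 10403/85 ≈ 122.3882353
V = pitch²·Σt = 1.77²·10403/85 = 383.430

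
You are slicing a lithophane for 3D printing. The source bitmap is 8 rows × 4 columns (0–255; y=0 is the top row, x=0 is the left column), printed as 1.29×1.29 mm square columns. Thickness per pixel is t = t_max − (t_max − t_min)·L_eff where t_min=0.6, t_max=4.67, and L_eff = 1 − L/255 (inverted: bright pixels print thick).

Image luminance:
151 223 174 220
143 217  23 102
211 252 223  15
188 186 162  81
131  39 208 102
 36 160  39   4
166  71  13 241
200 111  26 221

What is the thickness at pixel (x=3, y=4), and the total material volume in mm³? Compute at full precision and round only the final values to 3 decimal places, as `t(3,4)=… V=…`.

t(3,4)=2.228 V=147.196

span = t_max - t_min = 4.67 - 0.6 = 4.070
L(3,4) = 102, L_eff = 1 - 102/255 = 0.600000 (inverted)
t(3,4) = 4.67 - 4.070·0.600000 = 2.228
Σt over all 8·4 pixels = 2255573/25500 ≈ 88.4538431
V = pitch²·Σt = 1.29²·2255573/25500 = 147.196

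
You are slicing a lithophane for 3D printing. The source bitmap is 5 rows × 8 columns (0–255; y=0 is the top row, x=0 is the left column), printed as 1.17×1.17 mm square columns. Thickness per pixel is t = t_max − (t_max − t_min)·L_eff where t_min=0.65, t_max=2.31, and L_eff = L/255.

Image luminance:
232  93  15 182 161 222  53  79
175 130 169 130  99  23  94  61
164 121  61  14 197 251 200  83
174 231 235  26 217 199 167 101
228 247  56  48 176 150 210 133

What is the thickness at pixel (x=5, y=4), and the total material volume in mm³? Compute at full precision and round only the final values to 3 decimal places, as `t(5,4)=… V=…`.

t(5,4)=1.334 V=76.521

span = t_max - t_min = 2.31 - 0.65 = 1.660
L(5,4) = 150, L_eff = 150/255 = 0.588235
t(5,4) = 2.31 - 1.660·0.588235 = 1.334
Σt over all 5·8 pixels = 237573/4250 ≈ 55.8995294
V = pitch²·Σt = 1.17²·237573/4250 = 76.521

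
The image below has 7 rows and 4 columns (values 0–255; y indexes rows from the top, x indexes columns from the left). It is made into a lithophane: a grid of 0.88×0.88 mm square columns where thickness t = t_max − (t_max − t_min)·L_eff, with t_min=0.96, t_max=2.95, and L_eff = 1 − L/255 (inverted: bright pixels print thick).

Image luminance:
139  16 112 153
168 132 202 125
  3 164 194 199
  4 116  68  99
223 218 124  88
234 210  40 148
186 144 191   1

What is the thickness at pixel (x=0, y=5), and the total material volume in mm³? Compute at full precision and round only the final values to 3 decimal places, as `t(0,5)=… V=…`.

t(0,5)=2.786 V=43.182

span = t_max - t_min = 2.95 - 0.96 = 1.990
L(0,5) = 234, L_eff = 1 - 234/255 = 0.082353 (inverted)
t(0,5) = 2.95 - 1.990·0.082353 = 2.786
Σt over all 7·4 pixels = 1421939/25500 ≈ 55.7623137
V = pitch²·Σt = 0.88²·1421939/25500 = 43.182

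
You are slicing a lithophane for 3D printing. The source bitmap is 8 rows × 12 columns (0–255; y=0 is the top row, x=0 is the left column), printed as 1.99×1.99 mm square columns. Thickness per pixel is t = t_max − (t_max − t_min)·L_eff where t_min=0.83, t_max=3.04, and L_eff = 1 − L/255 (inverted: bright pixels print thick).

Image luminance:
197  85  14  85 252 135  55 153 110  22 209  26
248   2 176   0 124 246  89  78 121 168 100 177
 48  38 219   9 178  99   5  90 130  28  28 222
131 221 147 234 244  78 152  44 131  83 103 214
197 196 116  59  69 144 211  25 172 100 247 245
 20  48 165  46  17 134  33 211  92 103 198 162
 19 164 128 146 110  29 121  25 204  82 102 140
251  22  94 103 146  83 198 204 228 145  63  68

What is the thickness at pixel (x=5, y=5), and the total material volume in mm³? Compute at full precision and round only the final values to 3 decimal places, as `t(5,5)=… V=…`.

t(5,5)=1.991 V=714.795

span = t_max - t_min = 3.04 - 0.83 = 2.210
L(5,5) = 134, L_eff = 1 - 134/255 = 0.474510 (inverted)
t(5,5) = 3.04 - 2.210·0.474510 = 1.991
Σt over all 8·12 pixels = 270749/1500 ≈ 180.4993333
V = pitch²·Σt = 1.99²·270749/1500 = 714.795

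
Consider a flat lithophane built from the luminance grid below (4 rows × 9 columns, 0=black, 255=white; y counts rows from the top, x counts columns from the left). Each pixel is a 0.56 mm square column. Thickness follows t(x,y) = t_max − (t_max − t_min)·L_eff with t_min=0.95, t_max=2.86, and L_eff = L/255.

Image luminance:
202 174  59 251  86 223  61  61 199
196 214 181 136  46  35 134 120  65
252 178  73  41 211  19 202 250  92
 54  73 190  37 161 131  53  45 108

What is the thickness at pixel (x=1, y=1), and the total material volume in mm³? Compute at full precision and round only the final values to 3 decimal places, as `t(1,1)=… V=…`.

span = t_max - t_min = 2.86 - 0.95 = 1.910
L(1,1) = 214, L_eff = 214/255 = 0.839216
t(1,1) = 2.86 - 1.910·0.839216 = 1.257
Σt over all 4·9 pixels = 1744397/25500 ≈ 68.4077255
V = pitch²·Σt = 0.56²·1744397/25500 = 21.453

t(1,1)=1.257 V=21.453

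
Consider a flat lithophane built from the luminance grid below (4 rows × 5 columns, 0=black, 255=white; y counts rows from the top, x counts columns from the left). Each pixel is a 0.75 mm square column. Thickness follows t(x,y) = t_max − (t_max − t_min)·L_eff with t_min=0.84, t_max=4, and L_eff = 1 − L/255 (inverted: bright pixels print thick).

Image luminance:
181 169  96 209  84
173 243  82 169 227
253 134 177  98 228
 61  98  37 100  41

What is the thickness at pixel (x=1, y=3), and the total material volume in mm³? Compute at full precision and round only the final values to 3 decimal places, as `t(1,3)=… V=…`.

span = t_max - t_min = 4 - 0.84 = 3.160
L(1,3) = 98, L_eff = 1 - 98/255 = 0.615686 (inverted)
t(1,3) = 4 - 3.160·0.615686 = 2.054
Σt over all 4·5 pixels = 66608/1275 ≈ 52.2415686
V = pitch²·Σt = 0.75²·66608/1275 = 29.386

t(1,3)=2.054 V=29.386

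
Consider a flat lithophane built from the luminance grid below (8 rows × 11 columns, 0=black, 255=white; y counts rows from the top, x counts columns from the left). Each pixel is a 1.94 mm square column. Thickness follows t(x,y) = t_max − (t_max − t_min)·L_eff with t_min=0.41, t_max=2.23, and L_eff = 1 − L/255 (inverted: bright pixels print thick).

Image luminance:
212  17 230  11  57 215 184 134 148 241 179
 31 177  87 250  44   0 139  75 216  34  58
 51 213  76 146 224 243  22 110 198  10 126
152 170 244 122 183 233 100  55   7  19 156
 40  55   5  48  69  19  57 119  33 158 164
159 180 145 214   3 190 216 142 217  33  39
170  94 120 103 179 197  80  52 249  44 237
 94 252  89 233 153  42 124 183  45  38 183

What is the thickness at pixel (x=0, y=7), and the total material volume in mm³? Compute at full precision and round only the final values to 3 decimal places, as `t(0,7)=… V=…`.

t(0,7)=1.081 V=427.644

span = t_max - t_min = 2.23 - 0.41 = 1.820
L(0,7) = 94, L_eff = 1 - 94/255 = 0.631373 (inverted)
t(0,7) = 2.23 - 1.820·0.631373 = 1.081
Σt over all 8·11 pixels = 289747/2550 ≈ 113.6262745
V = pitch²·Σt = 1.94²·289747/2550 = 427.644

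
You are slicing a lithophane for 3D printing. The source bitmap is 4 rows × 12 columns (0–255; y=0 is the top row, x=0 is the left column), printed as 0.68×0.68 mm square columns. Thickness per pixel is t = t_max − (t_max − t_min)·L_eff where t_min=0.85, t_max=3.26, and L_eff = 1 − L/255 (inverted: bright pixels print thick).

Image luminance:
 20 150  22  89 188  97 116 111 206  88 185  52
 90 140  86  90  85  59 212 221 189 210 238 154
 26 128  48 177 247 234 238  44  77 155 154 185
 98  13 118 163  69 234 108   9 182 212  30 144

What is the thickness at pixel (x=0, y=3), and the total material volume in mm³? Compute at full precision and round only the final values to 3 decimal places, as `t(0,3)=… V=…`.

t(0,3)=1.776 V=45.921

span = t_max - t_min = 3.26 - 0.85 = 2.410
L(0,3) = 98, L_eff = 1 - 98/255 = 0.615686 (inverted)
t(0,3) = 3.26 - 2.410·0.615686 = 1.776
Σt over all 4·12 pixels = 2532431/25500 ≈ 99.3110196
V = pitch²·Σt = 0.68²·2532431/25500 = 45.921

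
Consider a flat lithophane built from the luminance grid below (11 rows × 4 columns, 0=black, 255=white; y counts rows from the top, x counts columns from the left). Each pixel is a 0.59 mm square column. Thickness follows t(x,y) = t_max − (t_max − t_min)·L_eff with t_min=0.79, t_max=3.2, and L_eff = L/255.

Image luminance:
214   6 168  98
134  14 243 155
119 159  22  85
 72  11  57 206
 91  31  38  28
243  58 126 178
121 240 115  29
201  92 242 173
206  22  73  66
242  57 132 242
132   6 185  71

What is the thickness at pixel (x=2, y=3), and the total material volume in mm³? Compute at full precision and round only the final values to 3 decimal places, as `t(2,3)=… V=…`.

t(2,3)=2.661 V=31.895

span = t_max - t_min = 3.2 - 0.79 = 2.410
L(2,3) = 57, L_eff = 57/255 = 0.223529
t(2,3) = 3.2 - 2.410·0.223529 = 2.661
Σt over all 11·4 pixels = 2336477/25500 ≈ 91.6265490
V = pitch²·Σt = 0.59²·2336477/25500 = 31.895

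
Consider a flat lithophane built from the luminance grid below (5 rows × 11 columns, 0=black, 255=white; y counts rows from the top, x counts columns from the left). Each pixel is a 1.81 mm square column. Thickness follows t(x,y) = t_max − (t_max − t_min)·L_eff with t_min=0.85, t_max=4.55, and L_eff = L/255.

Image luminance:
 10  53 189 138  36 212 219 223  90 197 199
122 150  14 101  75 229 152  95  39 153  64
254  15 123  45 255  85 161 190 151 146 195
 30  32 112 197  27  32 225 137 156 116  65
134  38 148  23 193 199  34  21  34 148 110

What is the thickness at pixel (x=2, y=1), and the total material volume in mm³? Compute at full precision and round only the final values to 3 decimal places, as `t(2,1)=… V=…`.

t(2,1)=4.347 V=506.537

span = t_max - t_min = 4.55 - 0.85 = 3.700
L(2,1) = 14, L_eff = 14/255 = 0.054902
t(2,1) = 4.55 - 3.700·0.054902 = 4.347
Σt over all 5·11 pixels = 262847/1700 ≈ 154.6158824
V = pitch²·Σt = 1.81²·262847/1700 = 506.537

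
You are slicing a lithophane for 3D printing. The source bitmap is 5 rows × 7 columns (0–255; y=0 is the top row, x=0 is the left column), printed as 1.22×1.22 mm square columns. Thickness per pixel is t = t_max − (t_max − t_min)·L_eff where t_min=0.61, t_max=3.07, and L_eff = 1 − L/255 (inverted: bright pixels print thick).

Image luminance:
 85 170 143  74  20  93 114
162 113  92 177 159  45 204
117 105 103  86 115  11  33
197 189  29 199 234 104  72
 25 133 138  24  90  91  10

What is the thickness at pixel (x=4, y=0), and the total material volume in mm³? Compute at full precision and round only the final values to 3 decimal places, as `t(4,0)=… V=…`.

span = t_max - t_min = 3.07 - 0.61 = 2.460
L(4,0) = 20, L_eff = 1 - 20/255 = 0.921569 (inverted)
t(4,0) = 3.07 - 2.460·0.921569 = 0.803
Σt over all 5·7 pixels = 489467/8500 ≈ 57.5843529
V = pitch²·Σt = 1.22²·489467/8500 = 85.709

t(4,0)=0.803 V=85.709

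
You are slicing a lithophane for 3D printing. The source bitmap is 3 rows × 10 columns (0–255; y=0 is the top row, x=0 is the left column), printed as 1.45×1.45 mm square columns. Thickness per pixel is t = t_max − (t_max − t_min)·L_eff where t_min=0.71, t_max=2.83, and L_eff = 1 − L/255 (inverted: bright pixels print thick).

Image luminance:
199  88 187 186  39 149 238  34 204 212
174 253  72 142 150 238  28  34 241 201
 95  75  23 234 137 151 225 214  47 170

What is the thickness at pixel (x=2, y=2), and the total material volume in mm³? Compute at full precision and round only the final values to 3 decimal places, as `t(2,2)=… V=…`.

t(2,2)=0.901 V=122.393

span = t_max - t_min = 2.83 - 0.71 = 2.120
L(2,2) = 23, L_eff = 1 - 23/255 = 0.909804 (inverted)
t(2,2) = 2.83 - 2.120·0.909804 = 0.901
Σt over all 3·10 pixels = 49481/850 ≈ 58.2129412
V = pitch²·Σt = 1.45²·49481/850 = 122.393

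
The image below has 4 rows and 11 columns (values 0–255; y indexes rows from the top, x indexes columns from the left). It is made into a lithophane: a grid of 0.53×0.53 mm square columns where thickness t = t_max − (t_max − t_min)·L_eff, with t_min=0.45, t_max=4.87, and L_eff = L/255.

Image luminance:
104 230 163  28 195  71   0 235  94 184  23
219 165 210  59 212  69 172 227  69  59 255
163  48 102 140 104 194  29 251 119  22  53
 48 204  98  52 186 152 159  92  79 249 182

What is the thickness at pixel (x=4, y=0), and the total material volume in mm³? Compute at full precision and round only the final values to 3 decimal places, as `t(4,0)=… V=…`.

span = t_max - t_min = 4.87 - 0.45 = 4.420
L(4,0) = 195, L_eff = 195/255 = 0.764706
t(4,0) = 4.87 - 4.420·0.764706 = 1.490
Σt over all 4·11 pixels = 114.284
V = pitch²·Σt = 0.53²·114.284 = 32.102

t(4,0)=1.490 V=32.102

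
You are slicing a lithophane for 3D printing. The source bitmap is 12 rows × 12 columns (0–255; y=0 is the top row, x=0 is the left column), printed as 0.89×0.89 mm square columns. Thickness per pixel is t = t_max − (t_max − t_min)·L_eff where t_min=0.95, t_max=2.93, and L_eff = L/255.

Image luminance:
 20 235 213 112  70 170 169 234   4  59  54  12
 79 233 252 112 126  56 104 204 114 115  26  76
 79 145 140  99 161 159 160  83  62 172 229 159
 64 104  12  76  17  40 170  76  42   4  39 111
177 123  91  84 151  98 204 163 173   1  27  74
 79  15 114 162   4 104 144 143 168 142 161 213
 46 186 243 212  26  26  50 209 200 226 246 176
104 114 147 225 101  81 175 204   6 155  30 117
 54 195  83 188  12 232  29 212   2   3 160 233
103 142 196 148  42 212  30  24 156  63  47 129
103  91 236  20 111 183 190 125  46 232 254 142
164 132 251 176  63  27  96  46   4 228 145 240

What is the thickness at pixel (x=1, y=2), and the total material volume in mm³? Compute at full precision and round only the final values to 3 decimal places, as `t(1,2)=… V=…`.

span = t_max - t_min = 2.93 - 0.95 = 1.980
L(1,2) = 145, L_eff = 145/255 = 0.568627
t(1,2) = 2.93 - 1.980·0.568627 = 1.804
Σt over all 12·12 pixels = 609942/2125 ≈ 287.0315294
V = pitch²·Σt = 0.89²·609942/2125 = 227.358

t(1,2)=1.804 V=227.358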